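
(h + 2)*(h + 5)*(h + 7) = h^3 + 14*h^2 + 59*h + 70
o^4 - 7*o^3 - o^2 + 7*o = o*(o - 7)*(o - 1)*(o + 1)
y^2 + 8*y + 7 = (y + 1)*(y + 7)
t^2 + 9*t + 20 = (t + 4)*(t + 5)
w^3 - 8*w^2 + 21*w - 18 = (w - 3)^2*(w - 2)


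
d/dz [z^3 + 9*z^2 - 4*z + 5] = 3*z^2 + 18*z - 4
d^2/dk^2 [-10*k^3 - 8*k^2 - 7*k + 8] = -60*k - 16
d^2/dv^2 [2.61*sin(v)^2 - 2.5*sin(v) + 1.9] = 2.5*sin(v) + 5.22*cos(2*v)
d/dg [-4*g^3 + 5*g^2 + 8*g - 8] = -12*g^2 + 10*g + 8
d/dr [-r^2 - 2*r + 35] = -2*r - 2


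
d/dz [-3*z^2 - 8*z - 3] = -6*z - 8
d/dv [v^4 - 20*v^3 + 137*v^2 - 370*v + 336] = 4*v^3 - 60*v^2 + 274*v - 370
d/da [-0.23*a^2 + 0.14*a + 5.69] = 0.14 - 0.46*a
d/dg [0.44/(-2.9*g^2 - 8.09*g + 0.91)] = (2.552*g + 3.5596)/(2.9*g^2 + 8.09*g - 0.91)^2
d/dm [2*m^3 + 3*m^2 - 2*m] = 6*m^2 + 6*m - 2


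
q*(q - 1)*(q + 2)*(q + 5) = q^4 + 6*q^3 + 3*q^2 - 10*q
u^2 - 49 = (u - 7)*(u + 7)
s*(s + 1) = s^2 + s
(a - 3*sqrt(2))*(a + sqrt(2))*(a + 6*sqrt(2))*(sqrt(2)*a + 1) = sqrt(2)*a^4 + 9*a^3 - 26*sqrt(2)*a^2 - 102*a - 36*sqrt(2)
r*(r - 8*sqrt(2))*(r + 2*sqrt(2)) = r^3 - 6*sqrt(2)*r^2 - 32*r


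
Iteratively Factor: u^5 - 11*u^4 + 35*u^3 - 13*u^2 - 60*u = (u - 4)*(u^4 - 7*u^3 + 7*u^2 + 15*u) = (u - 5)*(u - 4)*(u^3 - 2*u^2 - 3*u) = (u - 5)*(u - 4)*(u + 1)*(u^2 - 3*u) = u*(u - 5)*(u - 4)*(u + 1)*(u - 3)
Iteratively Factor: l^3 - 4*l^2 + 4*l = (l)*(l^2 - 4*l + 4) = l*(l - 2)*(l - 2)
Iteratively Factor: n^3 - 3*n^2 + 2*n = (n - 1)*(n^2 - 2*n) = n*(n - 1)*(n - 2)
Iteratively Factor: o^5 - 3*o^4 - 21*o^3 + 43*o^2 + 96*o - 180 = (o - 5)*(o^4 + 2*o^3 - 11*o^2 - 12*o + 36) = (o - 5)*(o + 3)*(o^3 - o^2 - 8*o + 12) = (o - 5)*(o - 2)*(o + 3)*(o^2 + o - 6) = (o - 5)*(o - 2)*(o + 3)^2*(o - 2)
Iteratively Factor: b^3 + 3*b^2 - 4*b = (b)*(b^2 + 3*b - 4) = b*(b - 1)*(b + 4)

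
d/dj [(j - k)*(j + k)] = 2*j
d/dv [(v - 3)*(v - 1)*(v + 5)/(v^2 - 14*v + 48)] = (v^4 - 28*v^3 + 147*v^2 + 66*v - 606)/(v^4 - 28*v^3 + 292*v^2 - 1344*v + 2304)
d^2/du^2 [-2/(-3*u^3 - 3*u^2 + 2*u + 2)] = 4*(-3*(3*u + 1)*(3*u^3 + 3*u^2 - 2*u - 2) + (9*u^2 + 6*u - 2)^2)/(3*u^3 + 3*u^2 - 2*u - 2)^3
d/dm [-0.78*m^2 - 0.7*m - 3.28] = -1.56*m - 0.7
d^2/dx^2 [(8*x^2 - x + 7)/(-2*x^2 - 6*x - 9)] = 4*(50*x^3 + 174*x^2 - 153*x - 414)/(8*x^6 + 72*x^5 + 324*x^4 + 864*x^3 + 1458*x^2 + 1458*x + 729)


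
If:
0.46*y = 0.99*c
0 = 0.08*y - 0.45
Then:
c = 2.61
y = 5.62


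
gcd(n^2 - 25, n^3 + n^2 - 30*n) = n - 5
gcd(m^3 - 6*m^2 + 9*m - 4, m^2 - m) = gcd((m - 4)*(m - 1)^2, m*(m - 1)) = m - 1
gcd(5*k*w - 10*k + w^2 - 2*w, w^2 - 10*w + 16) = w - 2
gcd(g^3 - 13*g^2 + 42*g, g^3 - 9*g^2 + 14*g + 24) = g - 6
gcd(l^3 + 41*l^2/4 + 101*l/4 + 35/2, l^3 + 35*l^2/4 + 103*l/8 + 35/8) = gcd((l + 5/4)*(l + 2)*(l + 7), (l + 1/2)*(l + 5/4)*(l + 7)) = l^2 + 33*l/4 + 35/4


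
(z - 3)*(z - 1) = z^2 - 4*z + 3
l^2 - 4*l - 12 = (l - 6)*(l + 2)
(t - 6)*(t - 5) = t^2 - 11*t + 30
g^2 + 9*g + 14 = (g + 2)*(g + 7)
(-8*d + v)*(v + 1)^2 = -8*d*v^2 - 16*d*v - 8*d + v^3 + 2*v^2 + v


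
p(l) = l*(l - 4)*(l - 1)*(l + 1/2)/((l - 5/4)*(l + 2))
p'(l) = -l*(l - 4)*(l - 1)*(l + 1/2)/((l - 5/4)*(l + 2)^2) + l*(l - 4)*(l - 1)/((l - 5/4)*(l + 2)) + l*(l - 4)*(l + 1/2)/((l - 5/4)*(l + 2)) - l*(l - 4)*(l - 1)*(l + 1/2)/((l - 5/4)^2*(l + 2)) + l*(l - 1)*(l + 1/2)/((l - 5/4)*(l + 2)) + (l - 4)*(l - 1)*(l + 1/2)/((l - 5/4)*(l + 2)) = 2*(16*l^5 - 18*l^4 - 134*l^3 + 263*l^2 - 60*l - 40)/(16*l^4 + 24*l^3 - 71*l^2 - 60*l + 100)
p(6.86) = 17.02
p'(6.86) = 8.70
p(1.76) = -3.53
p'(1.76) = 1.22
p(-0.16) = 0.10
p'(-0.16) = -0.43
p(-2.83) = 50.94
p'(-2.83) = 13.24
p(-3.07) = 49.12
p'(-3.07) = 3.15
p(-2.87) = 50.45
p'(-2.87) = 10.99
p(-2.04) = 438.33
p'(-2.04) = 10375.33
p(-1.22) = -5.28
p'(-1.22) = 19.70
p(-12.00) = 216.63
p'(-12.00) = -29.08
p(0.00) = 0.00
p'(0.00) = -0.80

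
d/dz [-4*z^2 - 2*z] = -8*z - 2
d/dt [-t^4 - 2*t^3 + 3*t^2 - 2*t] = -4*t^3 - 6*t^2 + 6*t - 2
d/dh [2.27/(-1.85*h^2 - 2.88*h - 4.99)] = (8.399*h + 6.5376)/(1.85*h^2 + 2.88*h + 4.99)^2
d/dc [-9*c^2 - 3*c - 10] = -18*c - 3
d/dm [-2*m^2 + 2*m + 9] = 2 - 4*m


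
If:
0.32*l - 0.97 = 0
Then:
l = 3.03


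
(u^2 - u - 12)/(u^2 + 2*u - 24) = (u + 3)/(u + 6)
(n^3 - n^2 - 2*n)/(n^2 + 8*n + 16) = n*(n^2 - n - 2)/(n^2 + 8*n + 16)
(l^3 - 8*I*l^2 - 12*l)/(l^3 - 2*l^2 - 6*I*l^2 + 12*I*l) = (l - 2*I)/(l - 2)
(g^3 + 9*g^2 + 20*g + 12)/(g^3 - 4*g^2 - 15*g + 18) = (g^3 + 9*g^2 + 20*g + 12)/(g^3 - 4*g^2 - 15*g + 18)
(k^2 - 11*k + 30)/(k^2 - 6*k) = (k - 5)/k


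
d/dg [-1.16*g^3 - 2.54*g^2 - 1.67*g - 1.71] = -3.48*g^2 - 5.08*g - 1.67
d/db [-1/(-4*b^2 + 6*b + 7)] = 2*(3 - 4*b)/(-4*b^2 + 6*b + 7)^2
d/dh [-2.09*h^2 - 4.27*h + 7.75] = -4.18*h - 4.27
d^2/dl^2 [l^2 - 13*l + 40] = 2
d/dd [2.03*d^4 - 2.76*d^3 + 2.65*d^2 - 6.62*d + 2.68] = 8.12*d^3 - 8.28*d^2 + 5.3*d - 6.62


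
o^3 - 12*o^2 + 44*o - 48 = (o - 6)*(o - 4)*(o - 2)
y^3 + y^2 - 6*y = y*(y - 2)*(y + 3)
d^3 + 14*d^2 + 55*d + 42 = (d + 1)*(d + 6)*(d + 7)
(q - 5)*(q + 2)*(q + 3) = q^3 - 19*q - 30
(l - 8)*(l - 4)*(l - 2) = l^3 - 14*l^2 + 56*l - 64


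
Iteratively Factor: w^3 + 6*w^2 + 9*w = (w + 3)*(w^2 + 3*w) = (w + 3)^2*(w)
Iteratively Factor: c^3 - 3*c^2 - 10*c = (c - 5)*(c^2 + 2*c) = c*(c - 5)*(c + 2)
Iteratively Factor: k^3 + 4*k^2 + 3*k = (k)*(k^2 + 4*k + 3) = k*(k + 3)*(k + 1)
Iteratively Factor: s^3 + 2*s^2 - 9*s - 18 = (s + 2)*(s^2 - 9) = (s + 2)*(s + 3)*(s - 3)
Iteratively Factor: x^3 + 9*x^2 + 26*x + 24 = (x + 3)*(x^2 + 6*x + 8) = (x + 2)*(x + 3)*(x + 4)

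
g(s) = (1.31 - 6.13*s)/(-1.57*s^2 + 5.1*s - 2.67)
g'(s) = (1.31 - 6.13*s)*(3.14*s - 5.1)/(-1.57*s^2 + 5.1*s - 2.67)^2 - 6.13/(-1.57*s^2 + 5.1*s - 2.67)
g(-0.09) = -0.59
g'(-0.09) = 0.94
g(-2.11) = -0.70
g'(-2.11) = -0.10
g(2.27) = -15.43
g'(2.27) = -45.80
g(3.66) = 4.20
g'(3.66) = -4.11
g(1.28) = -5.08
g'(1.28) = -0.49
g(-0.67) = -0.80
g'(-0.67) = 0.06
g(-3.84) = -0.55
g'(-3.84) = -0.07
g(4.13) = 2.86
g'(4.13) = -1.95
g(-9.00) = -0.32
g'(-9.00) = -0.03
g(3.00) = 11.39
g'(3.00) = -28.71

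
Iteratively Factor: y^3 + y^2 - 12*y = (y)*(y^2 + y - 12) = y*(y + 4)*(y - 3)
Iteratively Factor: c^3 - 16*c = (c)*(c^2 - 16) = c*(c - 4)*(c + 4)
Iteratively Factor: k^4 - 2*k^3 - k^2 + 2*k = (k + 1)*(k^3 - 3*k^2 + 2*k) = k*(k + 1)*(k^2 - 3*k + 2) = k*(k - 2)*(k + 1)*(k - 1)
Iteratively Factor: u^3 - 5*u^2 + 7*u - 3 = (u - 1)*(u^2 - 4*u + 3) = (u - 1)^2*(u - 3)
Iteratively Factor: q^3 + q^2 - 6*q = (q)*(q^2 + q - 6) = q*(q + 3)*(q - 2)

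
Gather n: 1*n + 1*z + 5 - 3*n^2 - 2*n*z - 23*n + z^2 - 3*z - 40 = -3*n^2 + n*(-2*z - 22) + z^2 - 2*z - 35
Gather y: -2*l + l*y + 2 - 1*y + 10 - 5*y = -2*l + y*(l - 6) + 12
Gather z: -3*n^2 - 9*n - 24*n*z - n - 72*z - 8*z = -3*n^2 - 10*n + z*(-24*n - 80)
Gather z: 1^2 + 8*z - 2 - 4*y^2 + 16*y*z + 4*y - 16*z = -4*y^2 + 4*y + z*(16*y - 8) - 1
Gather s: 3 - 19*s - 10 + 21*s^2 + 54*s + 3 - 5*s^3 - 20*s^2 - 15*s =-5*s^3 + s^2 + 20*s - 4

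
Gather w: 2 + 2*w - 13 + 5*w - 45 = 7*w - 56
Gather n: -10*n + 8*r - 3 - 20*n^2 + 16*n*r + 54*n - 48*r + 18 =-20*n^2 + n*(16*r + 44) - 40*r + 15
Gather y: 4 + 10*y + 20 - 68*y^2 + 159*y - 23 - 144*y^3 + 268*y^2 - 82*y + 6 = -144*y^3 + 200*y^2 + 87*y + 7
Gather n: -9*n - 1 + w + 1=-9*n + w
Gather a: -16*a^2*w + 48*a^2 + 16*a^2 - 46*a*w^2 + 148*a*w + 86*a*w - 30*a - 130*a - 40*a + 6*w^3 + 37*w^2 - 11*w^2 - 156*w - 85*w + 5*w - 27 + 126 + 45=a^2*(64 - 16*w) + a*(-46*w^2 + 234*w - 200) + 6*w^3 + 26*w^2 - 236*w + 144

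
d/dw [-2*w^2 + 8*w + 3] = 8 - 4*w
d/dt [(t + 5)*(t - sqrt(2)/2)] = 2*t - sqrt(2)/2 + 5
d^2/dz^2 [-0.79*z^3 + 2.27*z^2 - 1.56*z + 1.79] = 4.54 - 4.74*z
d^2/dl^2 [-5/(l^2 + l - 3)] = 10*(l^2 + l - (2*l + 1)^2 - 3)/(l^2 + l - 3)^3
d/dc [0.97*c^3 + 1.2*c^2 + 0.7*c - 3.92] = 2.91*c^2 + 2.4*c + 0.7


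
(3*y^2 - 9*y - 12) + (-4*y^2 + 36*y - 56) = -y^2 + 27*y - 68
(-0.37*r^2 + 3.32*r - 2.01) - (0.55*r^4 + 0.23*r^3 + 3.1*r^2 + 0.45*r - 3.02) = -0.55*r^4 - 0.23*r^3 - 3.47*r^2 + 2.87*r + 1.01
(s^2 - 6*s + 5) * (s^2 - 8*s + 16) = s^4 - 14*s^3 + 69*s^2 - 136*s + 80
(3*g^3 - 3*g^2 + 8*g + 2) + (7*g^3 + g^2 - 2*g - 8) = 10*g^3 - 2*g^2 + 6*g - 6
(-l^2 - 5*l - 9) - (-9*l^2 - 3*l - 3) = 8*l^2 - 2*l - 6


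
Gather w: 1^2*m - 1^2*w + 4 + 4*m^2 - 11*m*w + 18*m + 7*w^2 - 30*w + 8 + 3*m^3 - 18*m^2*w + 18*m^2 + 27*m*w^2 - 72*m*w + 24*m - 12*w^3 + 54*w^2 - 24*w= 3*m^3 + 22*m^2 + 43*m - 12*w^3 + w^2*(27*m + 61) + w*(-18*m^2 - 83*m - 55) + 12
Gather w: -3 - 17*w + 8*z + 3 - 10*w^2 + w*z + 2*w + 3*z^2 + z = -10*w^2 + w*(z - 15) + 3*z^2 + 9*z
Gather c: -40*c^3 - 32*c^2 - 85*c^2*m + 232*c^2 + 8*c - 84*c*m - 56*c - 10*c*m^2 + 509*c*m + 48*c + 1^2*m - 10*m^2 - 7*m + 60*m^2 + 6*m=-40*c^3 + c^2*(200 - 85*m) + c*(-10*m^2 + 425*m) + 50*m^2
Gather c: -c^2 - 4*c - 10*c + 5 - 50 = -c^2 - 14*c - 45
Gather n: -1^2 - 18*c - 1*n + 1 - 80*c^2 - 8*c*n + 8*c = -80*c^2 - 10*c + n*(-8*c - 1)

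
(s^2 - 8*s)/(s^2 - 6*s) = (s - 8)/(s - 6)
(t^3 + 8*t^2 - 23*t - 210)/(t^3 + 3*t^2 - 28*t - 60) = (t + 7)/(t + 2)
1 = 1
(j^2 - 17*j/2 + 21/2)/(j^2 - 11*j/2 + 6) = (j - 7)/(j - 4)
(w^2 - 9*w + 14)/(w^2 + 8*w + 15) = (w^2 - 9*w + 14)/(w^2 + 8*w + 15)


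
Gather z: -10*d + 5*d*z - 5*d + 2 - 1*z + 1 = -15*d + z*(5*d - 1) + 3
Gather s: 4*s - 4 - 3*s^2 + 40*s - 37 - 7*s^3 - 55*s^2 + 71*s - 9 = -7*s^3 - 58*s^2 + 115*s - 50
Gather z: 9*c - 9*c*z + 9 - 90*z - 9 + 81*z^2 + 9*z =9*c + 81*z^2 + z*(-9*c - 81)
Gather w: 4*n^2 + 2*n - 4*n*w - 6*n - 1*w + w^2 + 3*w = 4*n^2 - 4*n + w^2 + w*(2 - 4*n)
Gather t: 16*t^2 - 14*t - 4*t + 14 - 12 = 16*t^2 - 18*t + 2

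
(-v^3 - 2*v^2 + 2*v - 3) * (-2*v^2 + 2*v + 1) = 2*v^5 + 2*v^4 - 9*v^3 + 8*v^2 - 4*v - 3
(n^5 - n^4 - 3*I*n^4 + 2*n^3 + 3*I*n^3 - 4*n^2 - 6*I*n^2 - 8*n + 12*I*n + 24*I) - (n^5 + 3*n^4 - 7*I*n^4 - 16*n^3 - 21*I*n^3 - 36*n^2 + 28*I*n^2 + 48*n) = -4*n^4 + 4*I*n^4 + 18*n^3 + 24*I*n^3 + 32*n^2 - 34*I*n^2 - 56*n + 12*I*n + 24*I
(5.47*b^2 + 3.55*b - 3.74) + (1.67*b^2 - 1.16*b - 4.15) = 7.14*b^2 + 2.39*b - 7.89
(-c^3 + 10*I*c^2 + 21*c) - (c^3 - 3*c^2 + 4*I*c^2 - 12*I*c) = -2*c^3 + 3*c^2 + 6*I*c^2 + 21*c + 12*I*c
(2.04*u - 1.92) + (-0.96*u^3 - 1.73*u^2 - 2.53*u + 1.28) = -0.96*u^3 - 1.73*u^2 - 0.49*u - 0.64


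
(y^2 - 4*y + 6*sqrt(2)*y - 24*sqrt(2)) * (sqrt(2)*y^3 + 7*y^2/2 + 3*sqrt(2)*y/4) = sqrt(2)*y^5 - 4*sqrt(2)*y^4 + 31*y^4/2 - 62*y^3 + 87*sqrt(2)*y^3/4 - 87*sqrt(2)*y^2 + 9*y^2 - 36*y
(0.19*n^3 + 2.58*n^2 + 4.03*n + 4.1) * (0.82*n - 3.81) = 0.1558*n^4 + 1.3917*n^3 - 6.5252*n^2 - 11.9923*n - 15.621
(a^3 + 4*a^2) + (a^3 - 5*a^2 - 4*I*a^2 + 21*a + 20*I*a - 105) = 2*a^3 - a^2 - 4*I*a^2 + 21*a + 20*I*a - 105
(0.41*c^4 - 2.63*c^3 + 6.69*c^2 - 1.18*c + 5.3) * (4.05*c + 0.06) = 1.6605*c^5 - 10.6269*c^4 + 26.9367*c^3 - 4.3776*c^2 + 21.3942*c + 0.318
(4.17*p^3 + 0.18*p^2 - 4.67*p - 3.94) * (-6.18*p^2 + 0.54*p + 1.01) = -25.7706*p^5 + 1.1394*p^4 + 33.1695*p^3 + 22.0092*p^2 - 6.8443*p - 3.9794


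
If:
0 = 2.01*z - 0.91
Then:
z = 0.45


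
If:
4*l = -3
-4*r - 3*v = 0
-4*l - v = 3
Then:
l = -3/4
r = 0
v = 0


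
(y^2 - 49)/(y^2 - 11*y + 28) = (y + 7)/(y - 4)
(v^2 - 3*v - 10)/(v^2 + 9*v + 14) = (v - 5)/(v + 7)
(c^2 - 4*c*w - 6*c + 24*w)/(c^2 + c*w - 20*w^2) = (c - 6)/(c + 5*w)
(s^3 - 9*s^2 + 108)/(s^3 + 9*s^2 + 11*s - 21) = (s^2 - 12*s + 36)/(s^2 + 6*s - 7)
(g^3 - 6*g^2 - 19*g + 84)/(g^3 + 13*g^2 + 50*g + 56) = (g^2 - 10*g + 21)/(g^2 + 9*g + 14)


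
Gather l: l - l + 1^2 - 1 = 0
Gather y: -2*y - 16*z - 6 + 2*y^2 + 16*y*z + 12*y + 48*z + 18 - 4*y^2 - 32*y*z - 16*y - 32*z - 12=-2*y^2 + y*(-16*z - 6)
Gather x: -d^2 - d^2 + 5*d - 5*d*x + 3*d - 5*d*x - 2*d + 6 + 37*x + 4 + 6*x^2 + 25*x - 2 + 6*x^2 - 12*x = -2*d^2 + 6*d + 12*x^2 + x*(50 - 10*d) + 8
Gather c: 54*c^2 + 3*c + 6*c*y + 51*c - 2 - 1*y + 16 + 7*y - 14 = 54*c^2 + c*(6*y + 54) + 6*y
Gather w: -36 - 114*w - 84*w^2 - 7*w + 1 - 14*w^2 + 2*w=-98*w^2 - 119*w - 35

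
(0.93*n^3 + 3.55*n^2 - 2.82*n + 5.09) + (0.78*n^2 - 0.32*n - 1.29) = 0.93*n^3 + 4.33*n^2 - 3.14*n + 3.8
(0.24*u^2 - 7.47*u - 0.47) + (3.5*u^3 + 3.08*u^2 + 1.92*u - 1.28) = 3.5*u^3 + 3.32*u^2 - 5.55*u - 1.75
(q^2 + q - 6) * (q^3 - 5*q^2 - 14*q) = q^5 - 4*q^4 - 25*q^3 + 16*q^2 + 84*q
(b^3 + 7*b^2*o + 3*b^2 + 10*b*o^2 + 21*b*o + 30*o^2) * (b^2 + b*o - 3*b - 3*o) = b^5 + 8*b^4*o + 17*b^3*o^2 - 9*b^3 + 10*b^2*o^3 - 72*b^2*o - 153*b*o^2 - 90*o^3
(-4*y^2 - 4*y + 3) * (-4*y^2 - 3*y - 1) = 16*y^4 + 28*y^3 + 4*y^2 - 5*y - 3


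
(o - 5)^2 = o^2 - 10*o + 25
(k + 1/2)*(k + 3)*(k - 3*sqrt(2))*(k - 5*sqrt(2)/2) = k^4 - 11*sqrt(2)*k^3/2 + 7*k^3/2 - 77*sqrt(2)*k^2/4 + 33*k^2/2 - 33*sqrt(2)*k/4 + 105*k/2 + 45/2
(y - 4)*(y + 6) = y^2 + 2*y - 24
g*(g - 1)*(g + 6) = g^3 + 5*g^2 - 6*g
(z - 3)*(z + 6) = z^2 + 3*z - 18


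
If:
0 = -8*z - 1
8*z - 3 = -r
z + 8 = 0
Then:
No Solution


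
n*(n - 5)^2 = n^3 - 10*n^2 + 25*n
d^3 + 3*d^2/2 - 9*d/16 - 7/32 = (d - 1/2)*(d + 1/4)*(d + 7/4)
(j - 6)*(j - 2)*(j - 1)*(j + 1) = j^4 - 8*j^3 + 11*j^2 + 8*j - 12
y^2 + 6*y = y*(y + 6)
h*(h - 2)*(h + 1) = h^3 - h^2 - 2*h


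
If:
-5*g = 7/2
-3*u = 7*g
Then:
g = -7/10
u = 49/30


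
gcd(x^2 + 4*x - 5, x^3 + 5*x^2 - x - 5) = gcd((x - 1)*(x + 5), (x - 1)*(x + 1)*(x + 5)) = x^2 + 4*x - 5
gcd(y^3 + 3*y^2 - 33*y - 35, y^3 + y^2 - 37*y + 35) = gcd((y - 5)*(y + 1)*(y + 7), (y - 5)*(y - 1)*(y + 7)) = y^2 + 2*y - 35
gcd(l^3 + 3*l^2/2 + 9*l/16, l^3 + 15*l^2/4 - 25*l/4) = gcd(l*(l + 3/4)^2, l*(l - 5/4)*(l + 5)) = l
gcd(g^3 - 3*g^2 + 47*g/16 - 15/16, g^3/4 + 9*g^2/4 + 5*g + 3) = 1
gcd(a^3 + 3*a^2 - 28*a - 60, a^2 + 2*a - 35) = a - 5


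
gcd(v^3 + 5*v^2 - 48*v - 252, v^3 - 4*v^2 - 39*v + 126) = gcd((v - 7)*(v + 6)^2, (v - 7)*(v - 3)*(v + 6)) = v^2 - v - 42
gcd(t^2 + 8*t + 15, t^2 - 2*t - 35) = t + 5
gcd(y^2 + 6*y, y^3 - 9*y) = y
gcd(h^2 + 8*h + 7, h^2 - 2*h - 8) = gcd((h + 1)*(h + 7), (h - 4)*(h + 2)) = 1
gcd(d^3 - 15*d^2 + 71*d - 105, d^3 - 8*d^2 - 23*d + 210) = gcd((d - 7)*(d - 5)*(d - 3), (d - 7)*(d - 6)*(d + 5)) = d - 7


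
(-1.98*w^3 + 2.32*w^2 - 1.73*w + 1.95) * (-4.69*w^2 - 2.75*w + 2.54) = 9.2862*w^5 - 5.4358*w^4 - 3.2955*w^3 + 1.5048*w^2 - 9.7567*w + 4.953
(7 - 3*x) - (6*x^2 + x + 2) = -6*x^2 - 4*x + 5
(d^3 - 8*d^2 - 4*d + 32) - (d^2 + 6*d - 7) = d^3 - 9*d^2 - 10*d + 39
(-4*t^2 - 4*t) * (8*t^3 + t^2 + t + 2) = -32*t^5 - 36*t^4 - 8*t^3 - 12*t^2 - 8*t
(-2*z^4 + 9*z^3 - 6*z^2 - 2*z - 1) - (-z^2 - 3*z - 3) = -2*z^4 + 9*z^3 - 5*z^2 + z + 2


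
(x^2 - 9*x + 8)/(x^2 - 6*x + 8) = (x^2 - 9*x + 8)/(x^2 - 6*x + 8)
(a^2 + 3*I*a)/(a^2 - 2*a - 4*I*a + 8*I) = a*(a + 3*I)/(a^2 - 2*a - 4*I*a + 8*I)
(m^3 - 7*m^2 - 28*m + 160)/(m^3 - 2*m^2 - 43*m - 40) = (m - 4)/(m + 1)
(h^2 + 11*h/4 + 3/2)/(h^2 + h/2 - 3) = (4*h + 3)/(2*(2*h - 3))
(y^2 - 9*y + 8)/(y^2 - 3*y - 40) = (y - 1)/(y + 5)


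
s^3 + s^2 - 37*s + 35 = (s - 5)*(s - 1)*(s + 7)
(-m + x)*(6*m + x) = -6*m^2 + 5*m*x + x^2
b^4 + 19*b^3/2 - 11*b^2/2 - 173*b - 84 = (b - 4)*(b + 1/2)*(b + 6)*(b + 7)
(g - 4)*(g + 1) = g^2 - 3*g - 4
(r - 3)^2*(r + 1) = r^3 - 5*r^2 + 3*r + 9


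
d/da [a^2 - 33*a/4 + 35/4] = 2*a - 33/4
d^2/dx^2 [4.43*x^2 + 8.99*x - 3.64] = 8.86000000000000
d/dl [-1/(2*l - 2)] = 1/(2*(l - 1)^2)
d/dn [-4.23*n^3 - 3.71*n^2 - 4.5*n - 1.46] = -12.69*n^2 - 7.42*n - 4.5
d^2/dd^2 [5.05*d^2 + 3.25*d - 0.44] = 10.1000000000000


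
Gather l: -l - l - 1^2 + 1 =-2*l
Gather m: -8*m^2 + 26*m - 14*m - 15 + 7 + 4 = -8*m^2 + 12*m - 4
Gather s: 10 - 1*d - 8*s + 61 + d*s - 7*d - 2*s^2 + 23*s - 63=-8*d - 2*s^2 + s*(d + 15) + 8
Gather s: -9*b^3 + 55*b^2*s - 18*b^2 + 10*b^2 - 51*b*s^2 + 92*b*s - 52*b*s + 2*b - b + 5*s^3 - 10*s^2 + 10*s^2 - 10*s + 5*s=-9*b^3 - 8*b^2 - 51*b*s^2 + b + 5*s^3 + s*(55*b^2 + 40*b - 5)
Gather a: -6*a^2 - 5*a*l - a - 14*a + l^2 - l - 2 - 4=-6*a^2 + a*(-5*l - 15) + l^2 - l - 6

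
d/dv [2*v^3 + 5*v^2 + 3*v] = 6*v^2 + 10*v + 3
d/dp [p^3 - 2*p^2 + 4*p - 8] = 3*p^2 - 4*p + 4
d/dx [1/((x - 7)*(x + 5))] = 2*(1 - x)/(x^4 - 4*x^3 - 66*x^2 + 140*x + 1225)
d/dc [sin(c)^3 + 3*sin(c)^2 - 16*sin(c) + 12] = (3*sin(c)^2 + 6*sin(c) - 16)*cos(c)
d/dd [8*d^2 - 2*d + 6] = 16*d - 2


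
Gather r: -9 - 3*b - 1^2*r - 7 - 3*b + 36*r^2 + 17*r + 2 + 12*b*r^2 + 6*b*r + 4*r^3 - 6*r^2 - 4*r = -6*b + 4*r^3 + r^2*(12*b + 30) + r*(6*b + 12) - 14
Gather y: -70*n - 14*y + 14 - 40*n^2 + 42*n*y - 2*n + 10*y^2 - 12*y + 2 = -40*n^2 - 72*n + 10*y^2 + y*(42*n - 26) + 16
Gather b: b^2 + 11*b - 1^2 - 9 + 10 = b^2 + 11*b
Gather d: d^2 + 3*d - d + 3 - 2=d^2 + 2*d + 1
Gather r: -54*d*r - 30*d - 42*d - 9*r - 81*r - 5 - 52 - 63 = -72*d + r*(-54*d - 90) - 120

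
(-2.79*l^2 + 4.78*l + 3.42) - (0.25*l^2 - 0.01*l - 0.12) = -3.04*l^2 + 4.79*l + 3.54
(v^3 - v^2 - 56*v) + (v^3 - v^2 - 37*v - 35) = 2*v^3 - 2*v^2 - 93*v - 35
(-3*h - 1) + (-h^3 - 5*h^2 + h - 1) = -h^3 - 5*h^2 - 2*h - 2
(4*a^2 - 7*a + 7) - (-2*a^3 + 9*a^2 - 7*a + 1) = 2*a^3 - 5*a^2 + 6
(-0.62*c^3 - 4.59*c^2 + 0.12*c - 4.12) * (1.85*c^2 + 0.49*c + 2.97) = -1.147*c^5 - 8.7953*c^4 - 3.8685*c^3 - 21.1955*c^2 - 1.6624*c - 12.2364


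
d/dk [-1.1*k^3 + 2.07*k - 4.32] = 2.07 - 3.3*k^2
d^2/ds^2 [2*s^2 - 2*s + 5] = 4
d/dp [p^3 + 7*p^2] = p*(3*p + 14)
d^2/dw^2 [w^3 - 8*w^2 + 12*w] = 6*w - 16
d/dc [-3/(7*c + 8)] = 21/(7*c + 8)^2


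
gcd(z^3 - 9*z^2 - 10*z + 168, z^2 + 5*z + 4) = z + 4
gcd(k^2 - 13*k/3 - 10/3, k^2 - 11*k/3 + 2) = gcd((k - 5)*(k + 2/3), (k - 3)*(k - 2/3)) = 1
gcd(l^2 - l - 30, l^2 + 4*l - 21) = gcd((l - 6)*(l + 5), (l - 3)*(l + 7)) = 1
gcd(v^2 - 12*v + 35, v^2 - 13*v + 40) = v - 5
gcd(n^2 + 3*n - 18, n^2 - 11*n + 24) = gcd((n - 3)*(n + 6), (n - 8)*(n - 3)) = n - 3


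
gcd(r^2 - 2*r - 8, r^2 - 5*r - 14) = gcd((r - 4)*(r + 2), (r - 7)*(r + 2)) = r + 2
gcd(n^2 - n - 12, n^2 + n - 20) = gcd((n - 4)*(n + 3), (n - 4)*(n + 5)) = n - 4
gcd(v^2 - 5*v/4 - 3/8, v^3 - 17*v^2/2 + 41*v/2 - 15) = v - 3/2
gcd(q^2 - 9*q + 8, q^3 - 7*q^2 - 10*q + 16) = q^2 - 9*q + 8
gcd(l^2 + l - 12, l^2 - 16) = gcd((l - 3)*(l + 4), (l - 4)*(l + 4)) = l + 4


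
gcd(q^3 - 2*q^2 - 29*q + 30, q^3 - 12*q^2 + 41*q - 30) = q^2 - 7*q + 6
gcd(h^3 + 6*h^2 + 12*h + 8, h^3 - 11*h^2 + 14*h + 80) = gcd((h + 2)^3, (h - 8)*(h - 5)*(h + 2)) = h + 2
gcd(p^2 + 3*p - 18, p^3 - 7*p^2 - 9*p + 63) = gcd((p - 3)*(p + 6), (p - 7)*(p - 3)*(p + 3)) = p - 3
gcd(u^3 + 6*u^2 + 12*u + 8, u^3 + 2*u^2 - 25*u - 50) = u + 2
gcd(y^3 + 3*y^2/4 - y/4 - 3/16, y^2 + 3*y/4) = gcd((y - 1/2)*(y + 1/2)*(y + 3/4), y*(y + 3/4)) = y + 3/4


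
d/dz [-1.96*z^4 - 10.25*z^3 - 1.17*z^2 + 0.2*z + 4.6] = -7.84*z^3 - 30.75*z^2 - 2.34*z + 0.2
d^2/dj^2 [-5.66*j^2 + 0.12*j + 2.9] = -11.3200000000000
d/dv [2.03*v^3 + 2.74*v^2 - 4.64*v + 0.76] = 6.09*v^2 + 5.48*v - 4.64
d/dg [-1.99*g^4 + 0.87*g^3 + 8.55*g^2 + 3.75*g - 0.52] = -7.96*g^3 + 2.61*g^2 + 17.1*g + 3.75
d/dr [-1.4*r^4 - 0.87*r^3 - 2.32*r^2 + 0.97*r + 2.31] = -5.6*r^3 - 2.61*r^2 - 4.64*r + 0.97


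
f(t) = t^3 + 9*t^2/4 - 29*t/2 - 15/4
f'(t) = 3*t^2 + 9*t/2 - 29/2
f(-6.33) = -75.45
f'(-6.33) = 77.22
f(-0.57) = 5.06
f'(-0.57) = -16.09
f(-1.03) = 12.48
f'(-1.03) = -15.95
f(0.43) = -9.49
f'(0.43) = -12.01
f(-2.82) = 32.61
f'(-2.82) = -3.33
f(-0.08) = -2.58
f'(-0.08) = -14.84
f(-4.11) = 24.43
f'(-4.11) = 17.68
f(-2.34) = 29.69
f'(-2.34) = -8.60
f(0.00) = -3.75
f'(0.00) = -14.50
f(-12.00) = -1233.75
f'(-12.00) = 363.50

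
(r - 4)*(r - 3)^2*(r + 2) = r^4 - 8*r^3 + 13*r^2 + 30*r - 72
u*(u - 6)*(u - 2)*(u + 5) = u^4 - 3*u^3 - 28*u^2 + 60*u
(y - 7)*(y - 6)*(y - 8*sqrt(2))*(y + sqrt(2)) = y^4 - 13*y^3 - 7*sqrt(2)*y^3 + 26*y^2 + 91*sqrt(2)*y^2 - 294*sqrt(2)*y + 208*y - 672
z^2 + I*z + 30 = (z - 5*I)*(z + 6*I)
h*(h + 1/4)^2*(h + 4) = h^4 + 9*h^3/2 + 33*h^2/16 + h/4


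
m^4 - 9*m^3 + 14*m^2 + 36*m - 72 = (m - 6)*(m - 3)*(m - 2)*(m + 2)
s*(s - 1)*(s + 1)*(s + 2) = s^4 + 2*s^3 - s^2 - 2*s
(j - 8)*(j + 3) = j^2 - 5*j - 24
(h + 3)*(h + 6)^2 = h^3 + 15*h^2 + 72*h + 108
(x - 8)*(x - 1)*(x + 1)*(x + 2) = x^4 - 6*x^3 - 17*x^2 + 6*x + 16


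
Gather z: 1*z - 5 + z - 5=2*z - 10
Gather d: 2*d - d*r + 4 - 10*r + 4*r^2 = d*(2 - r) + 4*r^2 - 10*r + 4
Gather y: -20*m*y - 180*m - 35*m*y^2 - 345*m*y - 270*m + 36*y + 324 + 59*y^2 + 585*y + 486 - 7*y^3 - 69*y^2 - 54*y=-450*m - 7*y^3 + y^2*(-35*m - 10) + y*(567 - 365*m) + 810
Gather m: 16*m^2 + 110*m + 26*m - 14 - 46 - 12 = 16*m^2 + 136*m - 72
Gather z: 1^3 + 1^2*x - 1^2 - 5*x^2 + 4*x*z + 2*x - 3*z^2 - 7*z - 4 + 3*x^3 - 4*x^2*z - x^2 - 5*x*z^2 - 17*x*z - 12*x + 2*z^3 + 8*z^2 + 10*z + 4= 3*x^3 - 6*x^2 - 9*x + 2*z^3 + z^2*(5 - 5*x) + z*(-4*x^2 - 13*x + 3)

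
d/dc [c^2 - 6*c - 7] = 2*c - 6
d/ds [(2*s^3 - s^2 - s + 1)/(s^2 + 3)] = (2*s^4 + 19*s^2 - 8*s - 3)/(s^4 + 6*s^2 + 9)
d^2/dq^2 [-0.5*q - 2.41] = 0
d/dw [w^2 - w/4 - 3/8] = 2*w - 1/4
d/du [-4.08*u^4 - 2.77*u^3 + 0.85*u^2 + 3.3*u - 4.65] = -16.32*u^3 - 8.31*u^2 + 1.7*u + 3.3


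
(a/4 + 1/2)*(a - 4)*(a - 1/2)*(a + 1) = a^4/4 - 3*a^3/8 - 19*a^2/8 - 3*a/4 + 1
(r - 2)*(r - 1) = r^2 - 3*r + 2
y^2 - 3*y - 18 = (y - 6)*(y + 3)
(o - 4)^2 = o^2 - 8*o + 16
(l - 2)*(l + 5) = l^2 + 3*l - 10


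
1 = 1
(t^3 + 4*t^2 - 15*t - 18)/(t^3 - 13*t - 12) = (t^2 + 3*t - 18)/(t^2 - t - 12)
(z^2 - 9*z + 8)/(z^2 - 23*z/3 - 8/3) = 3*(z - 1)/(3*z + 1)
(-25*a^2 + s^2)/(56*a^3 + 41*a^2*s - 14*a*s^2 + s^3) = (-25*a^2 + s^2)/(56*a^3 + 41*a^2*s - 14*a*s^2 + s^3)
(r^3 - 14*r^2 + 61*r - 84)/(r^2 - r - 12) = (r^2 - 10*r + 21)/(r + 3)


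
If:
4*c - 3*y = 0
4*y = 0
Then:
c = 0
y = 0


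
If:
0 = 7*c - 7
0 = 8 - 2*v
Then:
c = 1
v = 4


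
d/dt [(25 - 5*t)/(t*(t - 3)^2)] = 5*(2*t^2 - 15*t + 15)/(t^2*(t^3 - 9*t^2 + 27*t - 27))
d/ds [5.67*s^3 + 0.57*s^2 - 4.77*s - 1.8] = 17.01*s^2 + 1.14*s - 4.77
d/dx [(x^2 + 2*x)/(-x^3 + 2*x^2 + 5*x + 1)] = (x^4 + 4*x^3 + x^2 + 2*x + 2)/(x^6 - 4*x^5 - 6*x^4 + 18*x^3 + 29*x^2 + 10*x + 1)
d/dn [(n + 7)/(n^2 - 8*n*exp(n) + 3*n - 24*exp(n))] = (n^2 - 8*n*exp(n) + 3*n + (n + 7)*(8*n*exp(n) - 2*n + 32*exp(n) - 3) - 24*exp(n))/(n^2 - 8*n*exp(n) + 3*n - 24*exp(n))^2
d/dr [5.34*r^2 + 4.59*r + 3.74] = 10.68*r + 4.59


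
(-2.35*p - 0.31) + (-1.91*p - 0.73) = -4.26*p - 1.04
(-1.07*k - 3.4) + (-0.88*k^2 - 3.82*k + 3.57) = -0.88*k^2 - 4.89*k + 0.17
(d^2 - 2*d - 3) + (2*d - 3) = d^2 - 6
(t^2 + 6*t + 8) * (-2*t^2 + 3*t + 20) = -2*t^4 - 9*t^3 + 22*t^2 + 144*t + 160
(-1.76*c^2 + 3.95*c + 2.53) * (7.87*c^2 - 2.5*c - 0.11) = -13.8512*c^4 + 35.4865*c^3 + 10.2297*c^2 - 6.7595*c - 0.2783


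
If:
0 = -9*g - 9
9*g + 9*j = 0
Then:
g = -1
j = 1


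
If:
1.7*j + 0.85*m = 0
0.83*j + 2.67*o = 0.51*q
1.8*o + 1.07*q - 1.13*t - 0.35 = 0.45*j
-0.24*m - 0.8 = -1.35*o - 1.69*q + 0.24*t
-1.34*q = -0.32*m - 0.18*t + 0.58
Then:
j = -1.83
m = 3.66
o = 0.71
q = 0.75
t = 2.26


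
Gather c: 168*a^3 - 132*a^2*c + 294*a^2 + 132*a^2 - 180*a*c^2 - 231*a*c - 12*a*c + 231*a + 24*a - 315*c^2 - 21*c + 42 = 168*a^3 + 426*a^2 + 255*a + c^2*(-180*a - 315) + c*(-132*a^2 - 243*a - 21) + 42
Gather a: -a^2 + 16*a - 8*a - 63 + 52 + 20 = -a^2 + 8*a + 9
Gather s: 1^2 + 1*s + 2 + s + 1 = 2*s + 4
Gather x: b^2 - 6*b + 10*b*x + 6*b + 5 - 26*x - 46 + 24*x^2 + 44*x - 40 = b^2 + 24*x^2 + x*(10*b + 18) - 81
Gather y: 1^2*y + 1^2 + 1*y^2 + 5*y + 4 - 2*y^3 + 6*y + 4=-2*y^3 + y^2 + 12*y + 9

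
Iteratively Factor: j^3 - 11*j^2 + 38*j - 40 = (j - 4)*(j^2 - 7*j + 10) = (j - 4)*(j - 2)*(j - 5)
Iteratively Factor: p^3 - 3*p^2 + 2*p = (p)*(p^2 - 3*p + 2) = p*(p - 1)*(p - 2)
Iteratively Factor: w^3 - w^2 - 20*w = (w)*(w^2 - w - 20) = w*(w - 5)*(w + 4)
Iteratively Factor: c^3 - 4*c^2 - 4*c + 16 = (c + 2)*(c^2 - 6*c + 8) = (c - 4)*(c + 2)*(c - 2)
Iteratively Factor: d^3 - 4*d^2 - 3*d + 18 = (d - 3)*(d^2 - d - 6) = (d - 3)^2*(d + 2)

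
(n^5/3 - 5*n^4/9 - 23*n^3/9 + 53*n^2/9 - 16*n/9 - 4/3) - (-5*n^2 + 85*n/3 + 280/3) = n^5/3 - 5*n^4/9 - 23*n^3/9 + 98*n^2/9 - 271*n/9 - 284/3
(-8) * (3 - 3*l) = 24*l - 24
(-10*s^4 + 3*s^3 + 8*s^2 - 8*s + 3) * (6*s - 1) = -60*s^5 + 28*s^4 + 45*s^3 - 56*s^2 + 26*s - 3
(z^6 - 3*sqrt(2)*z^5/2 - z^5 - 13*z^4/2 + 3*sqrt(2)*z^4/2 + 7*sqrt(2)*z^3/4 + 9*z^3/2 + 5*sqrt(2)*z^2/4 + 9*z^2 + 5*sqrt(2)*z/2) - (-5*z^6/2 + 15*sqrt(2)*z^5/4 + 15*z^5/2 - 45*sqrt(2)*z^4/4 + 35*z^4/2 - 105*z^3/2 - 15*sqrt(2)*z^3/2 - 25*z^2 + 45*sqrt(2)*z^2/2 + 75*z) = 7*z^6/2 - 17*z^5/2 - 21*sqrt(2)*z^5/4 - 24*z^4 + 51*sqrt(2)*z^4/4 + 37*sqrt(2)*z^3/4 + 57*z^3 - 85*sqrt(2)*z^2/4 + 34*z^2 - 75*z + 5*sqrt(2)*z/2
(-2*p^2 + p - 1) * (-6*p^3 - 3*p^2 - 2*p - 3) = 12*p^5 + 7*p^3 + 7*p^2 - p + 3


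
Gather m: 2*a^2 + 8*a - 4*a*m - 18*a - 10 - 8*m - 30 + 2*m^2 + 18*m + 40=2*a^2 - 10*a + 2*m^2 + m*(10 - 4*a)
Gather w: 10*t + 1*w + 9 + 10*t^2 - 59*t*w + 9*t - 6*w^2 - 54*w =10*t^2 + 19*t - 6*w^2 + w*(-59*t - 53) + 9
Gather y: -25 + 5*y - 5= 5*y - 30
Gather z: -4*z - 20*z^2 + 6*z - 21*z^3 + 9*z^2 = -21*z^3 - 11*z^2 + 2*z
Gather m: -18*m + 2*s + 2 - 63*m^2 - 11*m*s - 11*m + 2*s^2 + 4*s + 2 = -63*m^2 + m*(-11*s - 29) + 2*s^2 + 6*s + 4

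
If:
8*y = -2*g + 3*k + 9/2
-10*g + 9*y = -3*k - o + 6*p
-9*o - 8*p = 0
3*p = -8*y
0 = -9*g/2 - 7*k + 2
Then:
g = 58017/76717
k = -30755/153434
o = 54240/76717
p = -61020/76717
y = 45765/153434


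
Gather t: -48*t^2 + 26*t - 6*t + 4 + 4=-48*t^2 + 20*t + 8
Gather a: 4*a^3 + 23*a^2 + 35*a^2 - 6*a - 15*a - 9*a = 4*a^3 + 58*a^2 - 30*a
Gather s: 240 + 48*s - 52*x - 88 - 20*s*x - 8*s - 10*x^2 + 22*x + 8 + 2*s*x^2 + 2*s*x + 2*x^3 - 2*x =s*(2*x^2 - 18*x + 40) + 2*x^3 - 10*x^2 - 32*x + 160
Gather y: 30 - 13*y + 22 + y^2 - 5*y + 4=y^2 - 18*y + 56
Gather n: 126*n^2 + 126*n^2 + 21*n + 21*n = 252*n^2 + 42*n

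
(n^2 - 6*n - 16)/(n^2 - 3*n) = (n^2 - 6*n - 16)/(n*(n - 3))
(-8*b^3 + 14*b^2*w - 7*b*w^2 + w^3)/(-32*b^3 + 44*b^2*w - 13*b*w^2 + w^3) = (-2*b + w)/(-8*b + w)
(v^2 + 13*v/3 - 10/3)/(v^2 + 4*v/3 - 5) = (3*v^2 + 13*v - 10)/(3*v^2 + 4*v - 15)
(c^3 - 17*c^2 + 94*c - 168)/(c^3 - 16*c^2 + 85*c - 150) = (c^2 - 11*c + 28)/(c^2 - 10*c + 25)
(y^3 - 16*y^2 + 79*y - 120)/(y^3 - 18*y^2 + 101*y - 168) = (y - 5)/(y - 7)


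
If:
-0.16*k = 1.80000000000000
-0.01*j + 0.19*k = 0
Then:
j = -213.75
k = -11.25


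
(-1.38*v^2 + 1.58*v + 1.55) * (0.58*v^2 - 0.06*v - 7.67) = -0.8004*v^4 + 0.9992*v^3 + 11.3888*v^2 - 12.2116*v - 11.8885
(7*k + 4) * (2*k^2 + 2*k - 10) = 14*k^3 + 22*k^2 - 62*k - 40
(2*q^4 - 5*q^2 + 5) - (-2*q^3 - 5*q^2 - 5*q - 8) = 2*q^4 + 2*q^3 + 5*q + 13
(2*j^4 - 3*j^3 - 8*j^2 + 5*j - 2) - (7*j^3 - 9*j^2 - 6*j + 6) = 2*j^4 - 10*j^3 + j^2 + 11*j - 8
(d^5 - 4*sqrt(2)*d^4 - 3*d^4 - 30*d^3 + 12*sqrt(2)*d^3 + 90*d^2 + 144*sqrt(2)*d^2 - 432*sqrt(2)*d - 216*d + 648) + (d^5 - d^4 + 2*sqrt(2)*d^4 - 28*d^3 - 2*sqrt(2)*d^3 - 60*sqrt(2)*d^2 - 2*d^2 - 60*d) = 2*d^5 - 4*d^4 - 2*sqrt(2)*d^4 - 58*d^3 + 10*sqrt(2)*d^3 + 88*d^2 + 84*sqrt(2)*d^2 - 432*sqrt(2)*d - 276*d + 648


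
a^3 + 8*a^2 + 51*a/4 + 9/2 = (a + 1/2)*(a + 3/2)*(a + 6)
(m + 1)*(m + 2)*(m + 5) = m^3 + 8*m^2 + 17*m + 10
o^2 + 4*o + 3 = (o + 1)*(o + 3)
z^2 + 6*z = z*(z + 6)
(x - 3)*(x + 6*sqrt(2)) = x^2 - 3*x + 6*sqrt(2)*x - 18*sqrt(2)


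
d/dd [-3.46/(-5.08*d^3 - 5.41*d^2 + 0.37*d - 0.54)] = (-52.7304*d^2 - 37.4372*d + 1.2802)/(5.08*d^3 + 5.41*d^2 - 0.37*d + 0.54)^2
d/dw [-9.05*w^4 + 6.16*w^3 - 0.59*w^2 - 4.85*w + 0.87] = -36.2*w^3 + 18.48*w^2 - 1.18*w - 4.85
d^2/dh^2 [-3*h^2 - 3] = -6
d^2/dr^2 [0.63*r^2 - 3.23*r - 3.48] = 1.26000000000000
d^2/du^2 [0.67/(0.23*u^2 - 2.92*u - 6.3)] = (0.070886*u^2 - 0.899944*u - 0.67*(0.46*u - 2.92)*(0.92*u - 5.84) - 1.94166)/(-0.23*u^2 + 2.92*u + 6.3)^3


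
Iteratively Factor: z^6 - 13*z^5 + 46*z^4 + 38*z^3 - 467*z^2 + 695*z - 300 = (z - 1)*(z^5 - 12*z^4 + 34*z^3 + 72*z^2 - 395*z + 300) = (z - 5)*(z - 1)*(z^4 - 7*z^3 - z^2 + 67*z - 60) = (z - 5)*(z - 4)*(z - 1)*(z^3 - 3*z^2 - 13*z + 15) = (z - 5)*(z - 4)*(z - 1)^2*(z^2 - 2*z - 15) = (z - 5)^2*(z - 4)*(z - 1)^2*(z + 3)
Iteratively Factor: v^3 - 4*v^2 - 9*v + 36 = (v - 3)*(v^2 - v - 12) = (v - 3)*(v + 3)*(v - 4)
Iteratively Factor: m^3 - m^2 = (m)*(m^2 - m) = m*(m - 1)*(m)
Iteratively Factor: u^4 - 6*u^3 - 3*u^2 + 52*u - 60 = (u - 2)*(u^3 - 4*u^2 - 11*u + 30) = (u - 2)*(u + 3)*(u^2 - 7*u + 10) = (u - 2)^2*(u + 3)*(u - 5)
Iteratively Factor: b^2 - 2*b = (b - 2)*(b)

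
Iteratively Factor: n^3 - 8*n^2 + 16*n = (n - 4)*(n^2 - 4*n) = (n - 4)^2*(n)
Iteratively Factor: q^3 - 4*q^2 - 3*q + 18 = (q + 2)*(q^2 - 6*q + 9) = (q - 3)*(q + 2)*(q - 3)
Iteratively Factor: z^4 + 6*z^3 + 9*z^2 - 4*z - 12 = (z - 1)*(z^3 + 7*z^2 + 16*z + 12) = (z - 1)*(z + 2)*(z^2 + 5*z + 6) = (z - 1)*(z + 2)^2*(z + 3)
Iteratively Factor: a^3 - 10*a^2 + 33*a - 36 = (a - 3)*(a^2 - 7*a + 12) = (a - 4)*(a - 3)*(a - 3)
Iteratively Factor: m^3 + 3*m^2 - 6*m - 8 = (m + 4)*(m^2 - m - 2) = (m + 1)*(m + 4)*(m - 2)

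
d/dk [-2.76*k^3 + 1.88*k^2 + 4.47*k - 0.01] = -8.28*k^2 + 3.76*k + 4.47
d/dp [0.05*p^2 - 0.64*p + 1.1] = 0.1*p - 0.64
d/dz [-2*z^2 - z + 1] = -4*z - 1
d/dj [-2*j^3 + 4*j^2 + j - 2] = -6*j^2 + 8*j + 1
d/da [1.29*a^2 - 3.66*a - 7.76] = 2.58*a - 3.66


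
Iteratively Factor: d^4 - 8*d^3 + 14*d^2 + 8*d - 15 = (d - 1)*(d^3 - 7*d^2 + 7*d + 15) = (d - 5)*(d - 1)*(d^2 - 2*d - 3) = (d - 5)*(d - 3)*(d - 1)*(d + 1)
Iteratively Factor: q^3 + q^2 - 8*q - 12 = (q - 3)*(q^2 + 4*q + 4) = (q - 3)*(q + 2)*(q + 2)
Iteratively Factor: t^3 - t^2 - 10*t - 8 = (t + 1)*(t^2 - 2*t - 8) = (t + 1)*(t + 2)*(t - 4)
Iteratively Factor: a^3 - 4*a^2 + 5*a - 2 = (a - 1)*(a^2 - 3*a + 2) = (a - 2)*(a - 1)*(a - 1)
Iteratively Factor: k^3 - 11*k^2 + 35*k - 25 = (k - 5)*(k^2 - 6*k + 5) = (k - 5)*(k - 1)*(k - 5)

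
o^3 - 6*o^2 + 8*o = o*(o - 4)*(o - 2)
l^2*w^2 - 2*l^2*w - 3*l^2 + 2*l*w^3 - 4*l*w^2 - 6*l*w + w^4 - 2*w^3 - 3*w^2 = (l + w)^2*(w - 3)*(w + 1)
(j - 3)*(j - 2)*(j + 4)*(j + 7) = j^4 + 6*j^3 - 21*j^2 - 74*j + 168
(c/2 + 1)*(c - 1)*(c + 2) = c^3/2 + 3*c^2/2 - 2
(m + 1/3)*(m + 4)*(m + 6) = m^3 + 31*m^2/3 + 82*m/3 + 8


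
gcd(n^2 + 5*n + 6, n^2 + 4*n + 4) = n + 2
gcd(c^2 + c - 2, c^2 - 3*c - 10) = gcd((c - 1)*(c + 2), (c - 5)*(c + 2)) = c + 2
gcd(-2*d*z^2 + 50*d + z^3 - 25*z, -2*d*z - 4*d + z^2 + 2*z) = -2*d + z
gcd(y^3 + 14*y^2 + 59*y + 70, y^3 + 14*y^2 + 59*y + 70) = y^3 + 14*y^2 + 59*y + 70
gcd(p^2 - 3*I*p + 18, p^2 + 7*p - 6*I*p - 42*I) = p - 6*I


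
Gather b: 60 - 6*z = 60 - 6*z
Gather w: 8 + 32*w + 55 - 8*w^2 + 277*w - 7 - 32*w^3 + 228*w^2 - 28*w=-32*w^3 + 220*w^2 + 281*w + 56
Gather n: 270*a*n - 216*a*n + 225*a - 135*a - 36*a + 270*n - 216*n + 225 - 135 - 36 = 54*a + n*(54*a + 54) + 54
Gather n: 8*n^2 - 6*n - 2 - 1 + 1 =8*n^2 - 6*n - 2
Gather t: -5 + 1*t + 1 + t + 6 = 2*t + 2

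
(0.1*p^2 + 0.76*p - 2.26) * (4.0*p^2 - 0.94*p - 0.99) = 0.4*p^4 + 2.946*p^3 - 9.8534*p^2 + 1.372*p + 2.2374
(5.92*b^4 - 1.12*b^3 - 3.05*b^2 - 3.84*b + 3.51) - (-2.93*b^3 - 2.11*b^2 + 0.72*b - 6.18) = 5.92*b^4 + 1.81*b^3 - 0.94*b^2 - 4.56*b + 9.69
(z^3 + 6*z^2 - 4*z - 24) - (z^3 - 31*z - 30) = 6*z^2 + 27*z + 6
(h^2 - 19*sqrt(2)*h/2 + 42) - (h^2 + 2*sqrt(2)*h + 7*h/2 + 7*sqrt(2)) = -23*sqrt(2)*h/2 - 7*h/2 - 7*sqrt(2) + 42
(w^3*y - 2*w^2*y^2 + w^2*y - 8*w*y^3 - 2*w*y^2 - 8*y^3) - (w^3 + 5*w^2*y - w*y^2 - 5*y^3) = w^3*y - w^3 - 2*w^2*y^2 - 4*w^2*y - 8*w*y^3 - w*y^2 - 3*y^3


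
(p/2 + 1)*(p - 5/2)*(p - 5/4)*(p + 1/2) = p^4/2 - 5*p^3/8 - 21*p^2/8 + 65*p/32 + 25/16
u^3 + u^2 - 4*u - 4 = (u - 2)*(u + 1)*(u + 2)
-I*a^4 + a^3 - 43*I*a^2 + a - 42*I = (a - 6*I)*(a - I)*(a + 7*I)*(-I*a + 1)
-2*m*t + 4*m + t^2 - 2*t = (-2*m + t)*(t - 2)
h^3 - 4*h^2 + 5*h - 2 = (h - 2)*(h - 1)^2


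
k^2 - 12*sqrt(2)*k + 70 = (k - 7*sqrt(2))*(k - 5*sqrt(2))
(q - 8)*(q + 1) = q^2 - 7*q - 8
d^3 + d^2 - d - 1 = (d - 1)*(d + 1)^2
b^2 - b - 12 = (b - 4)*(b + 3)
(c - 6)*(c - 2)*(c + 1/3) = c^3 - 23*c^2/3 + 28*c/3 + 4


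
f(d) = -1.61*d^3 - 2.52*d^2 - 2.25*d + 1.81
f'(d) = -4.83*d^2 - 5.04*d - 2.25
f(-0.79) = 2.81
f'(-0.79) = -1.28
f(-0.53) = 2.53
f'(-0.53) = -0.94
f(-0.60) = 2.60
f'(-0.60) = -0.96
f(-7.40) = 532.88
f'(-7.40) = -229.44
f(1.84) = -20.89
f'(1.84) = -27.88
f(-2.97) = 28.44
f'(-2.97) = -29.89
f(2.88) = -64.03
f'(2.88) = -56.83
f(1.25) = -8.08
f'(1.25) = -16.10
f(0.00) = 1.81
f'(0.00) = -2.25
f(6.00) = -450.17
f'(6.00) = -206.37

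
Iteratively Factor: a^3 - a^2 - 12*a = (a - 4)*(a^2 + 3*a) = a*(a - 4)*(a + 3)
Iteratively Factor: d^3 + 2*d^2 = (d)*(d^2 + 2*d) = d*(d + 2)*(d)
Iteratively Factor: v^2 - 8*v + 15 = (v - 5)*(v - 3)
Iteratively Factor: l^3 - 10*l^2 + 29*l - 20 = (l - 4)*(l^2 - 6*l + 5) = (l - 5)*(l - 4)*(l - 1)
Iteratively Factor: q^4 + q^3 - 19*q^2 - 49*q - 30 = (q - 5)*(q^3 + 6*q^2 + 11*q + 6) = (q - 5)*(q + 3)*(q^2 + 3*q + 2) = (q - 5)*(q + 1)*(q + 3)*(q + 2)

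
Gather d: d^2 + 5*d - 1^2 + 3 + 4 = d^2 + 5*d + 6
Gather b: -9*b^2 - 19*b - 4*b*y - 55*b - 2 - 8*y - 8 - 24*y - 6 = -9*b^2 + b*(-4*y - 74) - 32*y - 16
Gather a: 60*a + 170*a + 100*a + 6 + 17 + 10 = 330*a + 33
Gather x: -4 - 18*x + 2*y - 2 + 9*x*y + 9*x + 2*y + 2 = x*(9*y - 9) + 4*y - 4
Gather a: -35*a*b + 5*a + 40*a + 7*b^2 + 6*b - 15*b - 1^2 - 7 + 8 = a*(45 - 35*b) + 7*b^2 - 9*b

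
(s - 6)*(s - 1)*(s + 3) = s^3 - 4*s^2 - 15*s + 18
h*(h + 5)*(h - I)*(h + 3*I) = h^4 + 5*h^3 + 2*I*h^3 + 3*h^2 + 10*I*h^2 + 15*h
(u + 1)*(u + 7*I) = u^2 + u + 7*I*u + 7*I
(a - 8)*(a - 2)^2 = a^3 - 12*a^2 + 36*a - 32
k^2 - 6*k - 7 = (k - 7)*(k + 1)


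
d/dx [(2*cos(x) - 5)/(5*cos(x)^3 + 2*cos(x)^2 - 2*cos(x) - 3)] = 16*(-20*sin(x)^2*cos(x) + 71*sin(x)^2 - 55)*sin(x)/(-8*sin(x)^2 + 7*cos(x) + 5*cos(3*x) - 4)^2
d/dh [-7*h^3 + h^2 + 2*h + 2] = -21*h^2 + 2*h + 2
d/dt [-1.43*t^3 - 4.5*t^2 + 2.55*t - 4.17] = -4.29*t^2 - 9.0*t + 2.55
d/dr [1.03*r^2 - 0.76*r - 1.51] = 2.06*r - 0.76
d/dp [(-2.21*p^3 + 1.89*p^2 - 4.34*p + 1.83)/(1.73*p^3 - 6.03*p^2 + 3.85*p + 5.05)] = (10.0566*p^4 - 2.00060000000001*p^3 - 61.8729*p^2 + 41.1588*p - 28.9625)/(2.9929*p^6 - 20.8638*p^5 + 49.6819*p^4 - 28.958*p^3 - 46.0805*p^2 + 38.885*p + 25.5025)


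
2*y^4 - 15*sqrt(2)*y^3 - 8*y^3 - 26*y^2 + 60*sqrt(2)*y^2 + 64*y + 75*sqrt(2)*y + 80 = (y - 5)*(y - 8*sqrt(2))*(sqrt(2)*y + 1)*(sqrt(2)*y + sqrt(2))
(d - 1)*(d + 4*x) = d^2 + 4*d*x - d - 4*x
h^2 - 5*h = h*(h - 5)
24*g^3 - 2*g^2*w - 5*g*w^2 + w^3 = (-4*g + w)*(-3*g + w)*(2*g + w)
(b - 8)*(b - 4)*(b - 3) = b^3 - 15*b^2 + 68*b - 96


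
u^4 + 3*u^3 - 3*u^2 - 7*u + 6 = (u - 1)^2*(u + 2)*(u + 3)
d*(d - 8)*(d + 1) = d^3 - 7*d^2 - 8*d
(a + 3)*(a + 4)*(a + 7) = a^3 + 14*a^2 + 61*a + 84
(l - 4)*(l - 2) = l^2 - 6*l + 8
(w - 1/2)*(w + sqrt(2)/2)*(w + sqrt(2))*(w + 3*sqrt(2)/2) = w^4 - w^3/2 + 3*sqrt(2)*w^3 - 3*sqrt(2)*w^2/2 + 11*w^2/2 - 11*w/4 + 3*sqrt(2)*w/2 - 3*sqrt(2)/4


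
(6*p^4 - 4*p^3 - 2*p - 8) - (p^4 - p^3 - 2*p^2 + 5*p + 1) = 5*p^4 - 3*p^3 + 2*p^2 - 7*p - 9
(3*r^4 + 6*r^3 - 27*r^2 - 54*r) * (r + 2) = 3*r^5 + 12*r^4 - 15*r^3 - 108*r^2 - 108*r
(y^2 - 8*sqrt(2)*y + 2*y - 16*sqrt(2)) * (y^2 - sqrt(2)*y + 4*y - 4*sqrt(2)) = y^4 - 9*sqrt(2)*y^3 + 6*y^3 - 54*sqrt(2)*y^2 + 24*y^2 - 72*sqrt(2)*y + 96*y + 128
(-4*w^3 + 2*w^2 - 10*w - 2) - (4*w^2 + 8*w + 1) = -4*w^3 - 2*w^2 - 18*w - 3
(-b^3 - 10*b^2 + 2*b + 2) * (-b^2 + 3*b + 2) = b^5 + 7*b^4 - 34*b^3 - 16*b^2 + 10*b + 4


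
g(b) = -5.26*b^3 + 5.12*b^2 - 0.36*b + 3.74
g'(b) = -15.78*b^2 + 10.24*b - 0.36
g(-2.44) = 111.51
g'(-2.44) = -119.29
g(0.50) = 4.18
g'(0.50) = 0.82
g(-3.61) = 319.23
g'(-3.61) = -242.97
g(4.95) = -510.56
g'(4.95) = -336.32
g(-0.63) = 7.31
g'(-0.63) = -13.07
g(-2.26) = 91.42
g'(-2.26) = -104.10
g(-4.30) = 518.16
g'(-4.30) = -336.16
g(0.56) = 4.22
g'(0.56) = 0.43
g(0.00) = 3.74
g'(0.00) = -0.36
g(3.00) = -93.28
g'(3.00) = -111.66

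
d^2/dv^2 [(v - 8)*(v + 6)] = 2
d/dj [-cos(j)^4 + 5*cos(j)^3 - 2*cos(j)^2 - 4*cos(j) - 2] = (4*cos(j)^3 - 15*cos(j)^2 + 4*cos(j) + 4)*sin(j)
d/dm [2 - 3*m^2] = -6*m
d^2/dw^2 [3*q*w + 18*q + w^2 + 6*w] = 2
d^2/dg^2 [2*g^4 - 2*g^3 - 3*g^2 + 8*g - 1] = 24*g^2 - 12*g - 6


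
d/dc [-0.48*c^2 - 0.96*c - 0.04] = -0.96*c - 0.96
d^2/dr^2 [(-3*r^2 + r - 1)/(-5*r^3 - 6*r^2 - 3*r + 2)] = 6*(25*r^6 - 25*r^5 - 25*r^4 + 125*r^3 + 67*r^2 + 16*r + 9)/(125*r^9 + 450*r^8 + 765*r^7 + 606*r^6 + 99*r^5 - 234*r^4 - 129*r^3 + 18*r^2 + 36*r - 8)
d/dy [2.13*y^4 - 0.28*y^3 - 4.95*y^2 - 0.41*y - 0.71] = 8.52*y^3 - 0.84*y^2 - 9.9*y - 0.41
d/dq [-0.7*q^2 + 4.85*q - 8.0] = 4.85 - 1.4*q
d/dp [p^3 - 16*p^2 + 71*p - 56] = 3*p^2 - 32*p + 71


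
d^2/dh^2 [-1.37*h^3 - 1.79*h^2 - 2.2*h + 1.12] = -8.22*h - 3.58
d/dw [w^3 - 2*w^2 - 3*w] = 3*w^2 - 4*w - 3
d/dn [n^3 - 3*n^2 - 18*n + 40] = 3*n^2 - 6*n - 18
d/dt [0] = 0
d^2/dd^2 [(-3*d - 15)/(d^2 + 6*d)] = 6*(d*(d + 6)*(3*d + 11) - 4*(d + 3)^2*(d + 5))/(d^3*(d + 6)^3)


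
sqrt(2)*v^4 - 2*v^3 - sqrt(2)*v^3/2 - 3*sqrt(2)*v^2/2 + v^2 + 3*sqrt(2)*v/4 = v*(v - 1/2)*(v - 3*sqrt(2)/2)*(sqrt(2)*v + 1)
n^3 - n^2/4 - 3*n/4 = n*(n - 1)*(n + 3/4)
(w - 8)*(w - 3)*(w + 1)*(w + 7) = w^4 - 3*w^3 - 57*w^2 + 115*w + 168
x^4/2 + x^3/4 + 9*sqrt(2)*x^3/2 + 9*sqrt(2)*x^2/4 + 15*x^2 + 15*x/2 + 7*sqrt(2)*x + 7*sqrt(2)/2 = (x/2 + sqrt(2)/2)*(x + 1/2)*(x + sqrt(2))*(x + 7*sqrt(2))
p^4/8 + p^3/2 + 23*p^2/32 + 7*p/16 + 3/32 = (p/4 + 1/4)*(p/2 + 1/4)*(p + 1)*(p + 3/2)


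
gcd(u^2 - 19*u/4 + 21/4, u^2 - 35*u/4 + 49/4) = u - 7/4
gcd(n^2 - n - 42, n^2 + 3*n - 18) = n + 6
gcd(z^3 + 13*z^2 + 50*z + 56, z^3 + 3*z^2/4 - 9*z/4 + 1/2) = z + 2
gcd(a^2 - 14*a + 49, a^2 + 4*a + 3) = 1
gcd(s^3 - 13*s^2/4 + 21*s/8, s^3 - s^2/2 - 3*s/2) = s^2 - 3*s/2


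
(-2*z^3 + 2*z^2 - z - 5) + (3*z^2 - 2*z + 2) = -2*z^3 + 5*z^2 - 3*z - 3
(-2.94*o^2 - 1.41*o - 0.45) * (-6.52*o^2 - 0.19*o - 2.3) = 19.1688*o^4 + 9.7518*o^3 + 9.9639*o^2 + 3.3285*o + 1.035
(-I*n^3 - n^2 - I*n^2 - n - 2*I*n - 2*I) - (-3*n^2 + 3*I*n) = -I*n^3 + 2*n^2 - I*n^2 - n - 5*I*n - 2*I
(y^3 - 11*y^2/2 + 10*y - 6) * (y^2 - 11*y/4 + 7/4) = y^5 - 33*y^4/4 + 215*y^3/8 - 345*y^2/8 + 34*y - 21/2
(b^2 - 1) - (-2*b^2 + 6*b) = 3*b^2 - 6*b - 1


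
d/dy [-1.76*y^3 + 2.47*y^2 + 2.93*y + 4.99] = -5.28*y^2 + 4.94*y + 2.93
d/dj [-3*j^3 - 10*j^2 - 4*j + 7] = -9*j^2 - 20*j - 4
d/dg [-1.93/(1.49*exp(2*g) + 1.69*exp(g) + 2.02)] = (5.7514*exp(g) + 3.2617)*exp(g)/(1.49*exp(2*g) + 1.69*exp(g) + 2.02)^2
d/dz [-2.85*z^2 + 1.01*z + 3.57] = 1.01 - 5.7*z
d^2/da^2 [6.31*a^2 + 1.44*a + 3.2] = 12.6200000000000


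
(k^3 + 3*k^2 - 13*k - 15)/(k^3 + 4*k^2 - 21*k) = (k^2 + 6*k + 5)/(k*(k + 7))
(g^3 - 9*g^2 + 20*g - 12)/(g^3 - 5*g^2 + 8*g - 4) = (g - 6)/(g - 2)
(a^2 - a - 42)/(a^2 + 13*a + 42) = (a - 7)/(a + 7)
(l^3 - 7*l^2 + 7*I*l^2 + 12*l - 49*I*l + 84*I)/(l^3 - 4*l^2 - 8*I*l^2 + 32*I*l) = (l^2 + l*(-3 + 7*I) - 21*I)/(l*(l - 8*I))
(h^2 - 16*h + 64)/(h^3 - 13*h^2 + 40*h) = (h - 8)/(h*(h - 5))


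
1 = 1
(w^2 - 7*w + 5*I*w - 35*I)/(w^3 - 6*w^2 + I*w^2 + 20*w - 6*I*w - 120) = (w - 7)/(w^2 + w*(-6 - 4*I) + 24*I)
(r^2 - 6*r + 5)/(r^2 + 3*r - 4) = (r - 5)/(r + 4)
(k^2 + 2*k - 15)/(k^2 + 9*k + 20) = (k - 3)/(k + 4)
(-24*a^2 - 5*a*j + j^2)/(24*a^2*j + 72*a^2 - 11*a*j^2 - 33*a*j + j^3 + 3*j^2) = (-3*a - j)/(3*a*j + 9*a - j^2 - 3*j)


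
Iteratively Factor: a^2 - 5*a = (a)*(a - 5)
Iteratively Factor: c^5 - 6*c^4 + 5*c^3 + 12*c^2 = (c - 4)*(c^4 - 2*c^3 - 3*c^2) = (c - 4)*(c + 1)*(c^3 - 3*c^2) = c*(c - 4)*(c + 1)*(c^2 - 3*c) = c*(c - 4)*(c - 3)*(c + 1)*(c)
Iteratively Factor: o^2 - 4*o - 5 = (o + 1)*(o - 5)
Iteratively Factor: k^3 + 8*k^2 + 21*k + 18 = (k + 3)*(k^2 + 5*k + 6) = (k + 3)^2*(k + 2)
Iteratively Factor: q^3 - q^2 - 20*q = (q + 4)*(q^2 - 5*q) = (q - 5)*(q + 4)*(q)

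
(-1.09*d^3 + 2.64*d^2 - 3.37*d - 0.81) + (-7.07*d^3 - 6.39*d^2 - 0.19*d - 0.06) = -8.16*d^3 - 3.75*d^2 - 3.56*d - 0.87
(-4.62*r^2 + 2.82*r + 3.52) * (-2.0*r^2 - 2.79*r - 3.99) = 9.24*r^4 + 7.2498*r^3 + 3.526*r^2 - 21.0726*r - 14.0448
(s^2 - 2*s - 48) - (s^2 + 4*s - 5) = -6*s - 43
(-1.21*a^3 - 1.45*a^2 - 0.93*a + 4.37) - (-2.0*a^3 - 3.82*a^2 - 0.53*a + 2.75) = 0.79*a^3 + 2.37*a^2 - 0.4*a + 1.62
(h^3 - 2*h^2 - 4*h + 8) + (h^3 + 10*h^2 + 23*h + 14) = 2*h^3 + 8*h^2 + 19*h + 22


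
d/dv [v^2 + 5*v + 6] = 2*v + 5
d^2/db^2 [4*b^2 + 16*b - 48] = 8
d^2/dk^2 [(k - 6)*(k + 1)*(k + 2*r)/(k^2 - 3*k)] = 8*(-k^3*r - 3*k^3 - 9*k^2*r + 27*k*r - 27*r)/(k^3*(k^3 - 9*k^2 + 27*k - 27))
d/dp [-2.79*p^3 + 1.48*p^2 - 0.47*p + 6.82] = -8.37*p^2 + 2.96*p - 0.47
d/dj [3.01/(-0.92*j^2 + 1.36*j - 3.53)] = (5.5384*j - 4.0936)/(0.92*j^2 - 1.36*j + 3.53)^2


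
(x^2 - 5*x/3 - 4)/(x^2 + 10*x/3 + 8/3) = (x - 3)/(x + 2)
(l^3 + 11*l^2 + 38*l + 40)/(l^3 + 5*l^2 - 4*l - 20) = (l + 4)/(l - 2)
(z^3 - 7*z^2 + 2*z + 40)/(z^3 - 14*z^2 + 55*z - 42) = (z^3 - 7*z^2 + 2*z + 40)/(z^3 - 14*z^2 + 55*z - 42)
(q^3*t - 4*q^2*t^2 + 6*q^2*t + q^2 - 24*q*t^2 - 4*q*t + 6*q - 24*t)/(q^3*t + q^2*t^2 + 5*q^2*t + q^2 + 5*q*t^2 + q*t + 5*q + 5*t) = (q^2 - 4*q*t + 6*q - 24*t)/(q^2 + q*t + 5*q + 5*t)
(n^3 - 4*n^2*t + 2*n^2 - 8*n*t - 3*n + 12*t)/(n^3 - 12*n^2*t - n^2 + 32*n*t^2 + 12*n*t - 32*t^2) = (-n - 3)/(-n + 8*t)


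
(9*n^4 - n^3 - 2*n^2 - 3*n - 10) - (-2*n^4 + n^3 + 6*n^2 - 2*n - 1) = 11*n^4 - 2*n^3 - 8*n^2 - n - 9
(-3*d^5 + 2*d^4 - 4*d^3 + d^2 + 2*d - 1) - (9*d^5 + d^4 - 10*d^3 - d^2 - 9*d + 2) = -12*d^5 + d^4 + 6*d^3 + 2*d^2 + 11*d - 3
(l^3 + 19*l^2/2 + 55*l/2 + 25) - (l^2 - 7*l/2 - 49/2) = l^3 + 17*l^2/2 + 31*l + 99/2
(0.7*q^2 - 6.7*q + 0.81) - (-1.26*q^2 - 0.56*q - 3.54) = 1.96*q^2 - 6.14*q + 4.35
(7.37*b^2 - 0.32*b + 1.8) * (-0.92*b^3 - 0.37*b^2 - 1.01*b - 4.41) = -6.7804*b^5 - 2.4325*b^4 - 8.9813*b^3 - 32.8445*b^2 - 0.4068*b - 7.938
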